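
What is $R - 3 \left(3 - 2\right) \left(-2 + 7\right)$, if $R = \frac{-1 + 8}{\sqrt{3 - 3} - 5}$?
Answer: $- \frac{82}{5} \approx -16.4$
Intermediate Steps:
$R = - \frac{7}{5}$ ($R = \frac{7}{\sqrt{0} - 5} = \frac{7}{0 - 5} = \frac{7}{-5} = 7 \left(- \frac{1}{5}\right) = - \frac{7}{5} \approx -1.4$)
$R - 3 \left(3 - 2\right) \left(-2 + 7\right) = - \frac{7}{5} - 3 \left(3 - 2\right) \left(-2 + 7\right) = - \frac{7}{5} - 3 \cdot 1 \cdot 5 = - \frac{7}{5} - 15 = - \frac{82}{5}$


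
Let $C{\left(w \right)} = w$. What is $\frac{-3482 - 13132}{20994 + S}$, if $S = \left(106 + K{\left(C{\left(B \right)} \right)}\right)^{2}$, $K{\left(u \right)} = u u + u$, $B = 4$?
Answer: $- \frac{2769}{6145} \approx -0.45061$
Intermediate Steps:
$K{\left(u \right)} = u + u^{2}$ ($K{\left(u \right)} = u^{2} + u = u + u^{2}$)
$S = 15876$ ($S = \left(106 + 4 \left(1 + 4\right)\right)^{2} = \left(106 + 4 \cdot 5\right)^{2} = \left(106 + 20\right)^{2} = 126^{2} = 15876$)
$\frac{-3482 - 13132}{20994 + S} = \frac{-3482 - 13132}{20994 + 15876} = - \frac{16614}{36870} = \left(-16614\right) \frac{1}{36870} = - \frac{2769}{6145}$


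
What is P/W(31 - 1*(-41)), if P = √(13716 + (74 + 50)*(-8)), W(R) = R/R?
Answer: 2*√3181 ≈ 112.80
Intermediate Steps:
W(R) = 1
P = 2*√3181 (P = √(13716 + 124*(-8)) = √(13716 - 992) = √12724 = 2*√3181 ≈ 112.80)
P/W(31 - 1*(-41)) = (2*√3181)/1 = (2*√3181)*1 = 2*√3181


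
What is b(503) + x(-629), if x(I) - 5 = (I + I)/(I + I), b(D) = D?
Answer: 509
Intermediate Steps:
x(I) = 6 (x(I) = 5 + (I + I)/(I + I) = 5 + (2*I)/((2*I)) = 5 + (2*I)*(1/(2*I)) = 5 + 1 = 6)
b(503) + x(-629) = 503 + 6 = 509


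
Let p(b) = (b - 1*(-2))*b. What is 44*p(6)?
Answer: 2112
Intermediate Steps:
p(b) = b*(2 + b) (p(b) = (b + 2)*b = (2 + b)*b = b*(2 + b))
44*p(6) = 44*(6*(2 + 6)) = 44*(6*8) = 44*48 = 2112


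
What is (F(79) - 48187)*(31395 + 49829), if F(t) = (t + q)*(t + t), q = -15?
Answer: -3092603800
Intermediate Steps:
F(t) = 2*t*(-15 + t) (F(t) = (t - 15)*(t + t) = (-15 + t)*(2*t) = 2*t*(-15 + t))
(F(79) - 48187)*(31395 + 49829) = (2*79*(-15 + 79) - 48187)*(31395 + 49829) = (2*79*64 - 48187)*81224 = (10112 - 48187)*81224 = -38075*81224 = -3092603800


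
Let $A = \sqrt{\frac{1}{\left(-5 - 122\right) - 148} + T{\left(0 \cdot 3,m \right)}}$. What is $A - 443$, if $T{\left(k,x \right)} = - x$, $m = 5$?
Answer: $-443 + \frac{4 i \sqrt{946}}{55} \approx -443.0 + 2.2369 i$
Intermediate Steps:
$A = \frac{4 i \sqrt{946}}{55}$ ($A = \sqrt{\frac{1}{\left(-5 - 122\right) - 148} - 5} = \sqrt{\frac{1}{-127 - 148} - 5} = \sqrt{\frac{1}{-275} - 5} = \sqrt{- \frac{1}{275} - 5} = \sqrt{- \frac{1376}{275}} = \frac{4 i \sqrt{946}}{55} \approx 2.2369 i$)
$A - 443 = \frac{4 i \sqrt{946}}{55} - 443 = -443 + \frac{4 i \sqrt{946}}{55}$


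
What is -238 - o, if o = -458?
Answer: 220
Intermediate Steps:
-238 - o = -238 - 1*(-458) = -238 + 458 = 220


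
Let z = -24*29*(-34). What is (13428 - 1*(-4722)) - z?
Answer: -5514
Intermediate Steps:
z = 23664 (z = -696*(-34) = 23664)
(13428 - 1*(-4722)) - z = (13428 - 1*(-4722)) - 1*23664 = (13428 + 4722) - 23664 = 18150 - 23664 = -5514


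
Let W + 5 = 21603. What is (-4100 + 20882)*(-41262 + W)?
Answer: -330001248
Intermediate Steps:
W = 21598 (W = -5 + 21603 = 21598)
(-4100 + 20882)*(-41262 + W) = (-4100 + 20882)*(-41262 + 21598) = 16782*(-19664) = -330001248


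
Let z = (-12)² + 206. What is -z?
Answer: -350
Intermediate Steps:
z = 350 (z = 144 + 206 = 350)
-z = -1*350 = -350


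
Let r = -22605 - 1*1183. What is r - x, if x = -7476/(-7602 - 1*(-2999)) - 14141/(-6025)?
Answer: -659824522023/27733075 ≈ -23792.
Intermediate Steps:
r = -23788 (r = -22605 - 1183 = -23788)
x = 110133923/27733075 (x = -7476/(-7602 + 2999) - 14141*(-1/6025) = -7476/(-4603) + 14141/6025 = -7476*(-1/4603) + 14141/6025 = 7476/4603 + 14141/6025 = 110133923/27733075 ≈ 3.9712)
r - x = -23788 - 1*110133923/27733075 = -23788 - 110133923/27733075 = -659824522023/27733075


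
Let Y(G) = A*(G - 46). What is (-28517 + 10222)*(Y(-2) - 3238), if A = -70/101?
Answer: 5921689010/101 ≈ 5.8631e+7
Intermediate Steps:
A = -70/101 (A = -70*1/101 = -70/101 ≈ -0.69307)
Y(G) = 3220/101 - 70*G/101 (Y(G) = -70*(G - 46)/101 = -70*(-46 + G)/101 = 3220/101 - 70*G/101)
(-28517 + 10222)*(Y(-2) - 3238) = (-28517 + 10222)*((3220/101 - 70/101*(-2)) - 3238) = -18295*((3220/101 + 140/101) - 3238) = -18295*(3360/101 - 3238) = -18295*(-323678/101) = 5921689010/101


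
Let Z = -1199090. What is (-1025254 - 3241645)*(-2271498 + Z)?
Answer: 14808648466612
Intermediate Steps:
(-1025254 - 3241645)*(-2271498 + Z) = (-1025254 - 3241645)*(-2271498 - 1199090) = -4266899*(-3470588) = 14808648466612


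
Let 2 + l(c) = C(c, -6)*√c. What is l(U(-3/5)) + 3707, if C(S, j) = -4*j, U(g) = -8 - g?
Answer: 3705 + 24*I*√185/5 ≈ 3705.0 + 65.287*I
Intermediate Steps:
l(c) = -2 + 24*√c (l(c) = -2 + (-4*(-6))*√c = -2 + 24*√c)
l(U(-3/5)) + 3707 = (-2 + 24*√(-8 - (-3)/5)) + 3707 = (-2 + 24*√(-8 - 1*(-⅗))) + 3707 = (-2 + 24*√(-8 + ⅗)) + 3707 = (-2 + 24*√(-37/5)) + 3707 = (-2 + 24*(I*√185/5)) + 3707 = (-2 + 24*I*√185/5) + 3707 = 3705 + 24*I*√185/5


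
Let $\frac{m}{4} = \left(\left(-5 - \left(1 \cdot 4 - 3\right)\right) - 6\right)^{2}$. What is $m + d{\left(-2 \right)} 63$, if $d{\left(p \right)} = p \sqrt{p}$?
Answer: $576 - 126 i \sqrt{2} \approx 576.0 - 178.19 i$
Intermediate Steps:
$m = 576$ ($m = 4 \left(\left(-5 - \left(1 \cdot 4 - 3\right)\right) - 6\right)^{2} = 4 \left(\left(-5 - \left(4 - 3\right)\right) - 6\right)^{2} = 4 \left(\left(-5 - 1\right) - 6\right)^{2} = 4 \left(-6 - 6\right)^{2} = 4 \left(-12\right)^{2} = 4 \cdot 144 = 576$)
$d{\left(p \right)} = p^{\frac{3}{2}}$
$m + d{\left(-2 \right)} 63 = 576 + \left(-2\right)^{\frac{3}{2}} \cdot 63 = 576 + - 2 i \sqrt{2} \cdot 63 = 576 - 126 i \sqrt{2}$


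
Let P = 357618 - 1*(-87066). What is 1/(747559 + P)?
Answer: 1/1192243 ≈ 8.3876e-7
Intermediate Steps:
P = 444684 (P = 357618 + 87066 = 444684)
1/(747559 + P) = 1/(747559 + 444684) = 1/1192243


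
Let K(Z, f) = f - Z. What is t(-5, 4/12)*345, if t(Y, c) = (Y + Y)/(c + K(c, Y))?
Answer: 690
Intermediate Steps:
t(Y, c) = 2 (t(Y, c) = (Y + Y)/(c + (Y - c)) = (2*Y)/Y = 2)
t(-5, 4/12)*345 = 2*345 = 690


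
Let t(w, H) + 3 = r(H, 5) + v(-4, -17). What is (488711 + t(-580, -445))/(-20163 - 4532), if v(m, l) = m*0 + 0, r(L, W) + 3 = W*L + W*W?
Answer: -97301/4939 ≈ -19.701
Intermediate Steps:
r(L, W) = -3 + W**2 + L*W (r(L, W) = -3 + (W*L + W*W) = -3 + (L*W + W**2) = -3 + (W**2 + L*W) = -3 + W**2 + L*W)
v(m, l) = 0 (v(m, l) = 0 + 0 = 0)
t(w, H) = 19 + 5*H (t(w, H) = -3 + ((-3 + 5**2 + H*5) + 0) = -3 + ((-3 + 25 + 5*H) + 0) = -3 + ((22 + 5*H) + 0) = -3 + (22 + 5*H) = 19 + 5*H)
(488711 + t(-580, -445))/(-20163 - 4532) = (488711 + (19 + 5*(-445)))/(-20163 - 4532) = (488711 + (19 - 2225))/(-24695) = (488711 - 2206)*(-1/24695) = 486505*(-1/24695) = -97301/4939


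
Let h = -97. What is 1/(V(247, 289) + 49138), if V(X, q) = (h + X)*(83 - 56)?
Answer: 1/53188 ≈ 1.8801e-5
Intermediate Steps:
V(X, q) = -2619 + 27*X (V(X, q) = (-97 + X)*(83 - 56) = (-97 + X)*27 = -2619 + 27*X)
1/(V(247, 289) + 49138) = 1/((-2619 + 27*247) + 49138) = 1/((-2619 + 6669) + 49138) = 1/(4050 + 49138) = 1/53188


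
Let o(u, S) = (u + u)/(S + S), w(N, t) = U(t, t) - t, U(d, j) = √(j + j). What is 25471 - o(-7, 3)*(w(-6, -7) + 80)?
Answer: 25674 + 7*I*√14/3 ≈ 25674.0 + 8.7305*I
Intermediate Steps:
U(d, j) = √2*√j (U(d, j) = √(2*j) = √2*√j)
w(N, t) = -t + √2*√t (w(N, t) = √2*√t - t = -t + √2*√t)
o(u, S) = u/S (o(u, S) = (2*u)/((2*S)) = (2*u)*(1/(2*S)) = u/S)
25471 - o(-7, 3)*(w(-6, -7) + 80) = 25471 - (-7/3)*((-1*(-7) + √2*√(-7)) + 80) = 25471 - (-7*⅓)*((7 + √2*(I*√7)) + 80) = 25471 - (-7)*((7 + I*√14) + 80)/3 = 25471 - (-7)*(87 + I*√14)/3 = 25471 - (-203 - 7*I*√14/3) = 25471 + (203 + 7*I*√14/3) = 25674 + 7*I*√14/3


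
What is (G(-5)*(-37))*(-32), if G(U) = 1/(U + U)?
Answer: -592/5 ≈ -118.40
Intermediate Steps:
G(U) = 1/(2*U)
(G(-5)*(-37))*(-32) = (((½)/(-5))*(-37))*(-32) = (((½)*(-⅕))*(-37))*(-32) = -⅒*(-37)*(-32) = (37/10)*(-32) = -592/5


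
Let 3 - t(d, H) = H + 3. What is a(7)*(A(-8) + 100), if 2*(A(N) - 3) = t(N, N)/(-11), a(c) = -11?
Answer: -1129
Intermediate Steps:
t(d, H) = -H (t(d, H) = 3 - (H + 3) = 3 - (3 + H) = 3 + (-3 - H) = -H)
A(N) = 3 + N/22 (A(N) = 3 + (-N/(-11))/2 = 3 + (-N*(-1/11))/2 = 3 + (N/11)/2 = 3 + N/22)
a(7)*(A(-8) + 100) = -11*((3 + (1/22)*(-8)) + 100) = -11*((3 - 4/11) + 100) = -11*(29/11 + 100) = -11*1129/11 = -1129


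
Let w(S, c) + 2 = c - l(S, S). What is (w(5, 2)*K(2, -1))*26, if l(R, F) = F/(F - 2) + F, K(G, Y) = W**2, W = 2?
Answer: -2080/3 ≈ -693.33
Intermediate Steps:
K(G, Y) = 4 (K(G, Y) = 2**2 = 4)
l(R, F) = F + F/(-2 + F) (l(R, F) = F/(-2 + F) + F = F + F/(-2 + F))
w(S, c) = -2 + c - S*(-1 + S)/(-2 + S) (w(S, c) = -2 + (c - S*(-1 + S)/(-2 + S)) = -2 + c - S*(-1 + S)/(-2 + S))
(w(5, 2)*K(2, -1))*26 = ((((-2 + 5)*(-2 + 2) - 1*5*(-1 + 5))/(-2 + 5))*4)*26 = (((3*0 - 1*5*4)/3)*4)*26 = (((0 - 20)/3)*4)*26 = (((1/3)*(-20))*4)*26 = -20/3*4*26 = -80/3*26 = -2080/3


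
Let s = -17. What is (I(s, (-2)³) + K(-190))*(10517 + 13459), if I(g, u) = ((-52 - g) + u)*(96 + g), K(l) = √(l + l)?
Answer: -81446472 + 47952*I*√95 ≈ -8.1447e+7 + 4.6738e+5*I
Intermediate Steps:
K(l) = √2*√l (K(l) = √(2*l) = √2*√l)
I(g, u) = (96 + g)*(-52 + u - g) (I(g, u) = (-52 + u - g)*(96 + g) = (96 + g)*(-52 + u - g))
(I(s, (-2)³) + K(-190))*(10517 + 13459) = ((-4992 - 1*(-17)² - 148*(-17) + 96*(-2)³ - 17*(-2)³) + √2*√(-190))*(10517 + 13459) = ((-4992 - 1*289 + 2516 + 96*(-8) - 17*(-8)) + √2*(I*√190))*23976 = ((-4992 - 289 + 2516 - 768 + 136) + 2*I*√95)*23976 = (-3397 + 2*I*√95)*23976 = -81446472 + 47952*I*√95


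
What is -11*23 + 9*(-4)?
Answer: -289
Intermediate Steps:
-11*23 + 9*(-4) = -253 - 36 = -289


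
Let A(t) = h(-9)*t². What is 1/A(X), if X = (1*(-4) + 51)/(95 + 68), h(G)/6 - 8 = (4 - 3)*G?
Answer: -26569/13254 ≈ -2.0046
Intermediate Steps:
h(G) = 48 + 6*G (h(G) = 48 + 6*((4 - 3)*G) = 48 + 6*(1*G) = 48 + 6*G)
X = 47/163 (X = (-4 + 51)/163 = 47*(1/163) = 47/163 ≈ 0.28834)
A(t) = -6*t² (A(t) = (48 + 6*(-9))*t² = (48 - 54)*t² = -6*t²)
1/A(X) = 1/(-6*(47/163)²) = 1/(-6*2209/26569) = 1/(-13254/26569) = -26569/13254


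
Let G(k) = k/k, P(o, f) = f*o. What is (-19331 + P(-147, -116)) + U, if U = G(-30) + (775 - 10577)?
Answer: -12080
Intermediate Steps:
G(k) = 1
U = -9801 (U = 1 + (775 - 10577) = 1 - 9802 = -9801)
(-19331 + P(-147, -116)) + U = (-19331 - 116*(-147)) - 9801 = (-19331 + 17052) - 9801 = -2279 - 9801 = -12080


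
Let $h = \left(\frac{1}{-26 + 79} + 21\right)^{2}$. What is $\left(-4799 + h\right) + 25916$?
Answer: $\frac{60558649}{2809} \approx 21559.0$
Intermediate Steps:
$h = \frac{1240996}{2809}$ ($h = \left(\frac{1}{53} + 21\right)^{2} = \left(\frac{1114}{53}\right)^{2} = \frac{1240996}{2809} \approx 441.79$)
$\left(-4799 + h\right) + 25916 = \left(-4799 + \frac{1240996}{2809}\right) + 25916 = - \frac{12239395}{2809} + 25916 = \frac{60558649}{2809}$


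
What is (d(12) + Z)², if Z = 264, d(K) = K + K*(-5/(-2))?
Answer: 93636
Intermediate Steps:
d(K) = 7*K/2 (d(K) = K + K*(-5*(-½)) = K + K*(5/2) = K + 5*K/2 = 7*K/2)
(d(12) + Z)² = ((7/2)*12 + 264)² = (42 + 264)² = 306² = 93636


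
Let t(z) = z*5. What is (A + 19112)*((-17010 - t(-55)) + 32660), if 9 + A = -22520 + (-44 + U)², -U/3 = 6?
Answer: 6799975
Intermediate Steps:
U = -18 (U = -3*6 = -18)
t(z) = 5*z
A = -18685 (A = -9 + (-22520 + (-44 - 18)²) = -9 + (-22520 + (-62)²) = -9 + (-22520 + 3844) = -9 - 18676 = -18685)
(A + 19112)*((-17010 - t(-55)) + 32660) = (-18685 + 19112)*((-17010 - 5*(-55)) + 32660) = 427*((-17010 - 1*(-275)) + 32660) = 427*((-17010 + 275) + 32660) = 427*(-16735 + 32660) = 427*15925 = 6799975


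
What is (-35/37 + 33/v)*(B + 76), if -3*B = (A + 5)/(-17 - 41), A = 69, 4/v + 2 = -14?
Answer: -32706431/3219 ≈ -10160.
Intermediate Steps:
v = -1/4 (v = 4/(-2 - 14) = 4/(-16) = 4*(-1/16) = -1/4 ≈ -0.25000)
B = 37/87 (B = -(69 + 5)/(3*(-17 - 41)) = -74/(3*(-58)) = -74*(-1)/(3*58) = -1/3*(-37/29) = 37/87 ≈ 0.42529)
(-35/37 + 33/v)*(B + 76) = (-35/37 + 33/(-1/4))*(37/87 + 76) = (-35*1/37 + 33*(-4))*(6649/87) = (-35/37 - 132)*(6649/87) = -4919/37*6649/87 = -32706431/3219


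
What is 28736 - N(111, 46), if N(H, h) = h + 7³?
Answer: 28347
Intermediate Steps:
N(H, h) = 343 + h (N(H, h) = h + 343 = 343 + h)
28736 - N(111, 46) = 28736 - (343 + 46) = 28736 - 1*389 = 28736 - 389 = 28347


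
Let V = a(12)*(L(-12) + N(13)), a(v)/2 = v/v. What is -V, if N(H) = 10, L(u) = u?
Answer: 4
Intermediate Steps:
a(v) = 2 (a(v) = 2*(v/v) = 2*1 = 2)
V = -4 (V = 2*(-12 + 10) = 2*(-2) = -4)
-V = -1*(-4) = 4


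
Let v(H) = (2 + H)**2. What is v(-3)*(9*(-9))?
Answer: -81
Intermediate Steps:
v(-3)*(9*(-9)) = (2 - 3)**2*(9*(-9)) = (-1)**2*(-81) = 1*(-81) = -81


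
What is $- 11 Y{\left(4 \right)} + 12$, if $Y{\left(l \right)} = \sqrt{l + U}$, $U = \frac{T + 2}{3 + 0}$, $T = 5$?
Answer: $12 - \frac{11 \sqrt{57}}{3} \approx -15.683$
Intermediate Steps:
$U = \frac{7}{3}$ ($U = \frac{5 + 2}{3 + 0} = \frac{7}{3} \approx 2.3333$)
$Y{\left(l \right)} = \sqrt{\frac{7}{3} + l}$ ($Y{\left(l \right)} = \sqrt{l + \frac{7}{3}} = \sqrt{\frac{7}{3} + l}$)
$- 11 Y{\left(4 \right)} + 12 = - 11 \frac{\sqrt{21 + 9 \cdot 4}}{3} + 12 = - 11 \frac{\sqrt{21 + 36}}{3} + 12 = - 11 \frac{\sqrt{57}}{3} + 12 = - \frac{11 \sqrt{57}}{3} + 12 = 12 - \frac{11 \sqrt{57}}{3}$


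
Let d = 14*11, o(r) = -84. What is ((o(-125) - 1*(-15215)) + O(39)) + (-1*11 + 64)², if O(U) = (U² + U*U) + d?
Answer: 21136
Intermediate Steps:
d = 154
O(U) = 154 + 2*U² (O(U) = (U² + U*U) + 154 = (U² + U²) + 154 = 2*U² + 154 = 154 + 2*U²)
((o(-125) - 1*(-15215)) + O(39)) + (-1*11 + 64)² = ((-84 - 1*(-15215)) + (154 + 2*39²)) + (-1*11 + 64)² = ((-84 + 15215) + (154 + 2*1521)) + (-11 + 64)² = (15131 + (154 + 3042)) + 53² = (15131 + 3196) + 2809 = 18327 + 2809 = 21136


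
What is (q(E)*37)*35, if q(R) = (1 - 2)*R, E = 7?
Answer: -9065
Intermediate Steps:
q(R) = -R
(q(E)*37)*35 = (-1*7*37)*35 = -7*37*35 = -259*35 = -9065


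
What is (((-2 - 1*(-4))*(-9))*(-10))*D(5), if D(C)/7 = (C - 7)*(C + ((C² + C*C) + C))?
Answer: -151200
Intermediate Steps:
D(C) = 7*(-7 + C)*(2*C + 2*C²) (D(C) = 7*((C - 7)*(C + ((C² + C*C) + C))) = 7*((-7 + C)*(C + ((C² + C²) + C))) = 7*((-7 + C)*(C + (2*C² + C))) = 7*((-7 + C)*(C + (C + 2*C²))) = 7*((-7 + C)*(2*C + 2*C²)) = 7*(-7 + C)*(2*C + 2*C²))
(((-2 - 1*(-4))*(-9))*(-10))*D(5) = (((-2 - 1*(-4))*(-9))*(-10))*(14*5*(-7 + 5² - 6*5)) = (((-2 + 4)*(-9))*(-10))*(14*5*(-7 + 25 - 30)) = ((2*(-9))*(-10))*(14*5*(-12)) = -18*(-10)*(-840) = 180*(-840) = -151200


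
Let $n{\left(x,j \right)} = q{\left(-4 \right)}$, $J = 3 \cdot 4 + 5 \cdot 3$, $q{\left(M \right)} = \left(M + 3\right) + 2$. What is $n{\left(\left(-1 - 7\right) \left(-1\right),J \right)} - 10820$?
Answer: $-10819$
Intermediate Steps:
$q{\left(M \right)} = 5 + M$ ($q{\left(M \right)} = \left(3 + M\right) + 2 = 5 + M$)
$J = 27$ ($J = 12 + 15 = 27$)
$n{\left(x,j \right)} = 1$ ($n{\left(x,j \right)} = 5 - 4 = 1$)
$n{\left(\left(-1 - 7\right) \left(-1\right),J \right)} - 10820 = 1 - 10820 = -10819$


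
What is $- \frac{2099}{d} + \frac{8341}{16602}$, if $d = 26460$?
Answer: $\frac{30975877}{73214820} \approx 0.42308$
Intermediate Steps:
$- \frac{2099}{d} + \frac{8341}{16602} = - \frac{2099}{26460} + \frac{8341}{16602} = \frac{30975877}{73214820}$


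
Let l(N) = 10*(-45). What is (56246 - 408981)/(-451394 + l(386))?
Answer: 352735/451844 ≈ 0.78066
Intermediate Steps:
l(N) = -450
(56246 - 408981)/(-451394 + l(386)) = (56246 - 408981)/(-451394 - 450) = -352735/(-451844) = -352735*(-1/451844) = 352735/451844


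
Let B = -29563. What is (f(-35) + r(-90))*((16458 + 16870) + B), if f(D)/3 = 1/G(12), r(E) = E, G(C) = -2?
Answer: -688995/2 ≈ -3.4450e+5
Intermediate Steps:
f(D) = -3/2 (f(D) = 3/(-2) = 3*(-½) = -3/2)
(f(-35) + r(-90))*((16458 + 16870) + B) = (-3/2 - 90)*((16458 + 16870) - 29563) = -183*(33328 - 29563)/2 = -183/2*3765 = -688995/2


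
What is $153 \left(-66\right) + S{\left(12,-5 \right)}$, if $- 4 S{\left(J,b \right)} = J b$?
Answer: $-10083$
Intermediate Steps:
$S{\left(J,b \right)} = - \frac{J b}{4}$
$153 \left(-66\right) + S{\left(12,-5 \right)} = 153 \left(-66\right) - 3 \left(-5\right) = -10098 + 15 = -10083$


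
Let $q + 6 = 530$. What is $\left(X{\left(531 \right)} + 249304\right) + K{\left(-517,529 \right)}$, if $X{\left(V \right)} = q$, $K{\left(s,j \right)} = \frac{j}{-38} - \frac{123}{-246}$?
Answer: $\frac{4746477}{19} \approx 2.4981 \cdot 10^{5}$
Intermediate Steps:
$q = 524$ ($q = -6 + 530 = 524$)
$K{\left(s,j \right)} = \frac{1}{2} - \frac{j}{38}$ ($K{\left(s,j \right)} = j \left(- \frac{1}{38}\right) - - \frac{1}{2} = - \frac{j}{38} + \frac{1}{2} = \frac{1}{2} - \frac{j}{38}$)
$X{\left(V \right)} = 524$
$\left(X{\left(531 \right)} + 249304\right) + K{\left(-517,529 \right)} = \left(524 + 249304\right) + \left(\frac{1}{2} - \frac{529}{38}\right) = 249828 + \left(\frac{1}{2} - \frac{529}{38}\right) = 249828 - \frac{255}{19} = \frac{4746477}{19}$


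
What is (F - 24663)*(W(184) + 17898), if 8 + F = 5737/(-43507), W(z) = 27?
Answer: -19240102291950/43507 ≈ -4.4223e+8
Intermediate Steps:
F = -353793/43507 (F = -8 + 5737/(-43507) = -8 + 5737*(-1/43507) = -8 - 5737/43507 = -353793/43507 ≈ -8.1319)
(F - 24663)*(W(184) + 17898) = (-353793/43507 - 24663)*(27 + 17898) = -1073366934/43507*17925 = -19240102291950/43507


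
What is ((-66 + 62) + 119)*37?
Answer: 4255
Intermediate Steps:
((-66 + 62) + 119)*37 = (-4 + 119)*37 = 115*37 = 4255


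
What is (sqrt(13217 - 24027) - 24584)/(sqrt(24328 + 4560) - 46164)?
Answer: (24584 - I*sqrt(10810))/(46164 - 2*sqrt(7222)) ≈ 0.5345 - 0.0022605*I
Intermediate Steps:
(sqrt(13217 - 24027) - 24584)/(sqrt(24328 + 4560) - 46164) = (sqrt(-10810) - 24584)/(sqrt(28888) - 46164) = (I*sqrt(10810) - 24584)/(2*sqrt(7222) - 46164) = (-24584 + I*sqrt(10810))/(-46164 + 2*sqrt(7222))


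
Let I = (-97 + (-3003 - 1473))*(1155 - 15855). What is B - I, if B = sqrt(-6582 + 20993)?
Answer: -67223100 + sqrt(14411) ≈ -6.7223e+7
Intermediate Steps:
B = sqrt(14411) ≈ 120.05
I = 67223100 (I = (-97 - 4476)*(-14700) = -4573*(-14700) = 67223100)
B - I = sqrt(14411) - 1*67223100 = sqrt(14411) - 67223100 = -67223100 + sqrt(14411)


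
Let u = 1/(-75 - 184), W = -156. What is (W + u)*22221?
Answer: -897839505/259 ≈ -3.4666e+6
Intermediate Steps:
u = -1/259 (u = 1/(-259) = -1/259 ≈ -0.0038610)
(W + u)*22221 = (-156 - 1/259)*22221 = -40405/259*22221 = -897839505/259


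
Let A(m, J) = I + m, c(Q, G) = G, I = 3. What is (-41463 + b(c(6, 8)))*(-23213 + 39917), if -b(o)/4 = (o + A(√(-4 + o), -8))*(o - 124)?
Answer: -591839424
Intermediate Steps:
A(m, J) = 3 + m
b(o) = -4*(-124 + o)*(3 + o + √(-4 + o)) (b(o) = -4*(o + (3 + √(-4 + o)))*(o - 124) = -4*(3 + o + √(-4 + o))*(-124 + o) = -4*(-124 + o)*(3 + o + √(-4 + o)))
(-41463 + b(c(6, 8)))*(-23213 + 39917) = (-41463 + (1488 - 4*8² + 484*8 + 496*√(-4 + 8) - 4*8*√(-4 + 8)))*(-23213 + 39917) = (-41463 + (1488 - 4*64 + 3872 + 496*√4 - 4*8*√4))*16704 = (-41463 + (1488 - 256 + 3872 + 496*2 - 4*8*2))*16704 = (-41463 + (1488 - 256 + 3872 + 992 - 64))*16704 = (-41463 + 6032)*16704 = -35431*16704 = -591839424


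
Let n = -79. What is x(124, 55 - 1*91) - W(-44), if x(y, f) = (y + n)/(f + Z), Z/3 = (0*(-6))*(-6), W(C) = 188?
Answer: -757/4 ≈ -189.25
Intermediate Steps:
Z = 0 (Z = 3*((0*(-6))*(-6)) = 3*(0*(-6)) = 3*0 = 0)
x(y, f) = (-79 + y)/f (x(y, f) = (y - 79)/(f + 0) = (-79 + y)/f)
x(124, 55 - 1*91) - W(-44) = (-79 + 124)/(55 - 1*91) - 1*188 = 45/(55 - 91) - 188 = 45/(-36) - 188 = -1/36*45 - 188 = -5/4 - 188 = -757/4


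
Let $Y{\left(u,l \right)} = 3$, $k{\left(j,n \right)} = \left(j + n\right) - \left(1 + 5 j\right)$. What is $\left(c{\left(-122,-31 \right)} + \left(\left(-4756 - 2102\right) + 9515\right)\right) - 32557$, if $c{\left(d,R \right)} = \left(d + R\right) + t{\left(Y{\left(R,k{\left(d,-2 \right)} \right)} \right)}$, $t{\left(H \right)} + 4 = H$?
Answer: $-30054$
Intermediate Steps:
$k{\left(j,n \right)} = -1 + n - 4 j$ ($k{\left(j,n \right)} = \left(j + n\right) - \left(1 + 5 j\right) = -1 + n - 4 j$)
$t{\left(H \right)} = -4 + H$
$c{\left(d,R \right)} = -1 + R + d$ ($c{\left(d,R \right)} = \left(d + R\right) + \left(-4 + 3\right) = \left(R + d\right) - 1 = -1 + R + d$)
$\left(c{\left(-122,-31 \right)} + \left(\left(-4756 - 2102\right) + 9515\right)\right) - 32557 = \left(\left(-1 - 31 - 122\right) + \left(\left(-4756 - 2102\right) + 9515\right)\right) - 32557 = \left(-154 + \left(-6858 + 9515\right)\right) - 32557 = \left(-154 + 2657\right) - 32557 = 2503 - 32557 = -30054$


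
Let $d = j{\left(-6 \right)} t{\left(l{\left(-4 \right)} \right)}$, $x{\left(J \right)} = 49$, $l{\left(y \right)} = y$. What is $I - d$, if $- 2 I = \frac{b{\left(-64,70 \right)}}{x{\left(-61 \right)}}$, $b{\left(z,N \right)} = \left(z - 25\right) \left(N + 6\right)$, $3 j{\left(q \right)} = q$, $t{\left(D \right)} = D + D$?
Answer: $\frac{2598}{49} \approx 53.02$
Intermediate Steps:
$t{\left(D \right)} = 2 D$
$j{\left(q \right)} = \frac{q}{3}$
$b{\left(z,N \right)} = \left(-25 + z\right) \left(6 + N\right)$
$d = 16$ ($d = \frac{1}{3} \left(-6\right) 2 \left(-4\right) = \left(-2\right) \left(-8\right) = 16$)
$I = \frac{3382}{49}$ ($I = - \frac{\left(-150 - 1750 + 6 \left(-64\right) + 70 \left(-64\right)\right) \frac{1}{49}}{2} = - \frac{\left(-150 - 1750 - 384 - 4480\right) \frac{1}{49}}{2} = - \frac{\left(-6764\right) \frac{1}{49}}{2} = \left(- \frac{1}{2}\right) \left(- \frac{6764}{49}\right) = \frac{3382}{49} \approx 69.02$)
$I - d = \frac{3382}{49} - 16 = \frac{2598}{49}$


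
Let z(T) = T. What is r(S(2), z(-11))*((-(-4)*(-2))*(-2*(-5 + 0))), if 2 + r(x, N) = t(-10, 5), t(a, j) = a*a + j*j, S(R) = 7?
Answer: -9840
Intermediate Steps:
t(a, j) = a² + j²
r(x, N) = 123 (r(x, N) = -2 + ((-10)² + 5²) = -2 + (100 + 25) = -2 + 125 = 123)
r(S(2), z(-11))*((-(-4)*(-2))*(-2*(-5 + 0))) = 123*((-(-4)*(-2))*(-2*(-5 + 0))) = 123*((-4*2)*(-2*(-5))) = 123*(-8*10) = 123*(-80) = -9840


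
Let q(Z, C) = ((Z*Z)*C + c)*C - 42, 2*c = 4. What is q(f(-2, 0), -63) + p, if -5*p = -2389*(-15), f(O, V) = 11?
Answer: 472914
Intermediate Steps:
c = 2 (c = (½)*4 = 2)
p = -7167 (p = -(-2389)*(-15)/5 = -⅕*35835 = -7167)
q(Z, C) = -42 + C*(2 + C*Z²) (q(Z, C) = ((Z*Z)*C + 2)*C - 42 = (Z²*C + 2)*C - 42 = (C*Z² + 2)*C - 42 = (2 + C*Z²)*C - 42 = C*(2 + C*Z²) - 42 = -42 + C*(2 + C*Z²))
q(f(-2, 0), -63) + p = (-42 + 2*(-63) + (-63)²*11²) - 7167 = (-42 - 126 + 3969*121) - 7167 = (-42 - 126 + 480249) - 7167 = 480081 - 7167 = 472914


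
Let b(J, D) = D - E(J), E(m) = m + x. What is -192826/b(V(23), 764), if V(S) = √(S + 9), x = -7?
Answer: -148668846/594409 - 771304*√2/594409 ≈ -251.95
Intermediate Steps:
E(m) = -7 + m (E(m) = m - 7 = -7 + m)
V(S) = √(9 + S)
b(J, D) = 7 + D - J (b(J, D) = D - (-7 + J) = D + (7 - J) = 7 + D - J)
-192826/b(V(23), 764) = -192826/(7 + 764 - √(9 + 23)) = -192826/(7 + 764 - √32) = -192826/(7 + 764 - 4*√2) = -192826/(771 - 4*√2)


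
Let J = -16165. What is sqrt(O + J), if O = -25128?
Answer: I*sqrt(41293) ≈ 203.21*I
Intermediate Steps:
sqrt(O + J) = sqrt(-25128 - 16165) = sqrt(-41293) = I*sqrt(41293)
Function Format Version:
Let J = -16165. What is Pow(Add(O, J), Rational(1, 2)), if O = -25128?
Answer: Mul(I, Pow(41293, Rational(1, 2))) ≈ Mul(203.21, I)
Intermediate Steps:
Pow(Add(O, J), Rational(1, 2)) = Pow(Add(-25128, -16165), Rational(1, 2)) = Pow(-41293, Rational(1, 2)) = Mul(I, Pow(41293, Rational(1, 2)))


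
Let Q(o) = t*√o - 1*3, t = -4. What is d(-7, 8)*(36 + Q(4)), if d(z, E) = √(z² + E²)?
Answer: 25*√113 ≈ 265.75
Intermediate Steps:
Q(o) = -3 - 4*√o (Q(o) = -4*√o - 1*3 = -4*√o - 3 = -3 - 4*√o)
d(z, E) = √(E² + z²)
d(-7, 8)*(36 + Q(4)) = √(8² + (-7)²)*(36 + (-3 - 4*√4)) = √(64 + 49)*(36 + (-3 - 4*2)) = √113*(36 + (-3 - 8)) = √113*(36 - 11) = √113*25 = 25*√113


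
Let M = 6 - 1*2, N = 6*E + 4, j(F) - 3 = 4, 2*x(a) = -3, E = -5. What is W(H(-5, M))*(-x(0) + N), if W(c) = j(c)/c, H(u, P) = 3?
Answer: -343/6 ≈ -57.167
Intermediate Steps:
x(a) = -3/2 (x(a) = (½)*(-3) = -3/2)
j(F) = 7 (j(F) = 3 + 4 = 7)
N = -26 (N = 6*(-5) + 4 = -30 + 4 = -26)
M = 4 (M = 6 - 2 = 4)
W(c) = 7/c
W(H(-5, M))*(-x(0) + N) = (7/3)*(-1*(-3/2) - 26) = (7*(⅓))*(3/2 - 26) = (7/3)*(-49/2) = -343/6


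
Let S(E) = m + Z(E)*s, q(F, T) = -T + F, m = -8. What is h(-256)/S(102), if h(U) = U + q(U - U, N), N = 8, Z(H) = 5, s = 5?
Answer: -264/17 ≈ -15.529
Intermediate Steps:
q(F, T) = F - T
S(E) = 17 (S(E) = -8 + 5*5 = -8 + 25 = 17)
h(U) = -8 + U (h(U) = U + ((U - U) - 1*8) = U + (0 - 8) = U - 8 = -8 + U)
h(-256)/S(102) = (-8 - 256)/17 = -264*1/17 = -264/17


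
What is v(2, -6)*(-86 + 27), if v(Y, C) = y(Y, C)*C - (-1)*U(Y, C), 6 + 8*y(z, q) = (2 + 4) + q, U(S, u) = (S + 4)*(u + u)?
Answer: 7965/2 ≈ 3982.5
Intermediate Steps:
U(S, u) = 2*u*(4 + S) (U(S, u) = (4 + S)*(2*u) = 2*u*(4 + S))
y(z, q) = q/8 (y(z, q) = -¾ + ((2 + 4) + q)/8 = -¾ + (6 + q)/8 = -¾ + (¾ + q/8) = q/8)
v(Y, C) = C²/8 + 2*C*(4 + Y) (v(Y, C) = (C/8)*C - (-1)*2*C*(4 + Y) = C²/8 - (-2)*C*(4 + Y) = C²/8 + 2*C*(4 + Y))
v(2, -6)*(-86 + 27) = ((⅛)*(-6)*(64 - 6 + 16*2))*(-86 + 27) = ((⅛)*(-6)*(64 - 6 + 32))*(-59) = ((⅛)*(-6)*90)*(-59) = -135/2*(-59) = 7965/2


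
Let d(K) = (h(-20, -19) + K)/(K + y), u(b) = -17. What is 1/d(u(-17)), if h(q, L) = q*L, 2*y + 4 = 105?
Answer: 67/726 ≈ 0.092286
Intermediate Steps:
y = 101/2 (y = -2 + (1/2)*105 = -2 + 105/2 = 101/2 ≈ 50.500)
h(q, L) = L*q
d(K) = (380 + K)/(101/2 + K) (d(K) = (-19*(-20) + K)/(K + 101/2) = (380 + K)/(101/2 + K))
1/d(u(-17)) = 1/(2*(380 - 17)/(101 + 2*(-17))) = 1/(2*363/(101 - 34)) = 1/(2*363/67) = 1/(2*(1/67)*363) = 1/(726/67) = 67/726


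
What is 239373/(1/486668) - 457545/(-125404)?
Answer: 14608961448339801/125404 ≈ 1.1650e+11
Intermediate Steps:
239373/(1/486668) - 457545/(-125404) = 239373/(1/486668) - 457545*(-1/125404) = 239373*486668 + 457545/125404 = 116495179164 + 457545/125404 = 14608961448339801/125404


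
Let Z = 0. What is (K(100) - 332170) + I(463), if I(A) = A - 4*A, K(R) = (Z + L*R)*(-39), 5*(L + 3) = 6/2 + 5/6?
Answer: -324849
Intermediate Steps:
L = -67/30 (L = -3 + (6/2 + 5/6)/5 = -3 + (6*(1/2) + 5*(1/6))/5 = -3 + (3 + 5/6)/5 = -3 + (1/5)*(23/6) = -3 + 23/30 = -67/30 ≈ -2.2333)
K(R) = 871*R/10 (K(R) = (0 - 67*R/30)*(-39) = -67*R/30*(-39) = 871*R/10)
I(A) = -3*A
(K(100) - 332170) + I(463) = ((871/10)*100 - 332170) - 3*463 = (8710 - 332170) - 1389 = -323460 - 1389 = -324849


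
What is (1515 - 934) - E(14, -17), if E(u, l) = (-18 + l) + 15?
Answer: 601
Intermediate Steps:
E(u, l) = -3 + l
(1515 - 934) - E(14, -17) = (1515 - 934) - (-3 - 17) = 581 - 1*(-20) = 581 + 20 = 601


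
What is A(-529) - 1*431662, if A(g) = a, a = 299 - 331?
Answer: -431694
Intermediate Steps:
a = -32
A(g) = -32
A(-529) - 1*431662 = -32 - 1*431662 = -32 - 431662 = -431694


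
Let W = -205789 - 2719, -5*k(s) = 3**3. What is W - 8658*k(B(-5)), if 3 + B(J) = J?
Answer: -808774/5 ≈ -1.6175e+5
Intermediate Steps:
B(J) = -3 + J
k(s) = -27/5 (k(s) = -1/5*3**3 = -1/5*27 = -27/5)
W = -208508
W - 8658*k(B(-5)) = -208508 - 8658*(-27/5) = -208508 + 233766/5 = -808774/5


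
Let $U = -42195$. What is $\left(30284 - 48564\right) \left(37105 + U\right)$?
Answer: $93045200$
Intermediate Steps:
$\left(30284 - 48564\right) \left(37105 + U\right) = \left(30284 - 48564\right) \left(37105 - 42195\right) = \left(-18280\right) \left(-5090\right) = 93045200$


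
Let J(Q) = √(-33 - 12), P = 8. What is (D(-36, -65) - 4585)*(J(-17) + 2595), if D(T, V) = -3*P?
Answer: -11960355 - 13827*I*√5 ≈ -1.196e+7 - 30918.0*I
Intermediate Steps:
D(T, V) = -24 (D(T, V) = -3*8 = -24)
J(Q) = 3*I*√5 (J(Q) = √(-45) = 3*I*√5)
(D(-36, -65) - 4585)*(J(-17) + 2595) = (-24 - 4585)*(3*I*√5 + 2595) = -4609*(2595 + 3*I*√5) = -11960355 - 13827*I*√5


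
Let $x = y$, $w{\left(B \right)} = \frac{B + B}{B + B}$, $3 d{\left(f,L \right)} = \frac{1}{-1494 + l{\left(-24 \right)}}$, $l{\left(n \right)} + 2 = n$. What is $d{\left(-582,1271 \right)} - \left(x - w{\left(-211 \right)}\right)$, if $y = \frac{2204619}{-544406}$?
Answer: $\frac{6267504797}{1241245680} \approx 5.0494$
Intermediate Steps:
$l{\left(n \right)} = -2 + n$
$y = - \frac{2204619}{544406}$ ($y = 2204619 \left(- \frac{1}{544406}\right) = - \frac{2204619}{544406} \approx -4.0496$)
$d{\left(f,L \right)} = - \frac{1}{4560}$ ($d{\left(f,L \right)} = \frac{1}{3 \left(-1494 - 26\right)} = \frac{1}{3 \left(-1520\right)} = \frac{1}{3} \left(- \frac{1}{1520}\right) = - \frac{1}{4560}$)
$w{\left(B \right)} = 1$ ($w{\left(B \right)} = \frac{2 B}{2 B} = 2 B \frac{1}{2 B} = 1$)
$x = - \frac{2204619}{544406} \approx -4.0496$
$d{\left(-582,1271 \right)} - \left(x - w{\left(-211 \right)}\right) = - \frac{1}{4560} - \left(- \frac{2204619}{544406} - 1\right) = - \frac{1}{4560} - - \frac{2749025}{544406} = - \frac{1}{4560} + \frac{2749025}{544406} = \frac{6267504797}{1241245680}$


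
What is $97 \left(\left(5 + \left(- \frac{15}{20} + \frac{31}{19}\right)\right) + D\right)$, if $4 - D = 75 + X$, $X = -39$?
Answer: $- \frac{192545}{76} \approx -2533.5$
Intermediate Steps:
$D = -32$ ($D = 4 - \left(75 - 39\right) = 4 - 36 = -32$)
$97 \left(\left(5 + \left(- \frac{15}{20} + \frac{31}{19}\right)\right) + D\right) = 97 \left(\left(5 + \left(- \frac{15}{20} + \frac{31}{19}\right)\right) - 32\right) = 97 \left(\left(5 + \left(\left(-15\right) \frac{1}{20} + 31 \cdot \frac{1}{19}\right)\right) - 32\right) = 97 \left(\left(5 + \left(- \frac{3}{4} + \frac{31}{19}\right)\right) - 32\right) = 97 \left(\left(5 + \frac{67}{76}\right) - 32\right) = 97 \left(\frac{447}{76} - 32\right) = 97 \left(- \frac{1985}{76}\right) = - \frac{192545}{76}$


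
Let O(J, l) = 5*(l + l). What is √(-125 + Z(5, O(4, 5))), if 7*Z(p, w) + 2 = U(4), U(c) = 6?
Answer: I*√6097/7 ≈ 11.155*I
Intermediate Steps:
O(J, l) = 10*l (O(J, l) = 5*(2*l) = 10*l)
Z(p, w) = 4/7 (Z(p, w) = -2/7 + (⅐)*6 = -2/7 + 6/7 = 4/7)
√(-125 + Z(5, O(4, 5))) = √(-125 + 4/7) = √(-871/7) = I*√6097/7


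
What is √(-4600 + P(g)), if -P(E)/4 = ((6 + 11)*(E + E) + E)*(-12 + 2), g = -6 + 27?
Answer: 20*√62 ≈ 157.48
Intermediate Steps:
g = 21
P(E) = 1400*E (P(E) = -4*((6 + 11)*(E + E) + E)*(-12 + 2) = -4*(17*(2*E) + E)*(-10) = -4*(34*E + E)*(-10) = -4*35*E*(-10) = -(-1400)*E = 1400*E)
√(-4600 + P(g)) = √(-4600 + 1400*21) = √(-4600 + 29400) = √24800 = 20*√62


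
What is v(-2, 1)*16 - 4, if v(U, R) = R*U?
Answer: -36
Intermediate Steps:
v(-2, 1)*16 - 4 = (1*(-2))*16 - 4 = -2*16 - 4 = -32 - 4 = -36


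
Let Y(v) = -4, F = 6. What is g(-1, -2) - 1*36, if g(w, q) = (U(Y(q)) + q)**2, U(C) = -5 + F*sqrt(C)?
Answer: -131 - 168*I ≈ -131.0 - 168.0*I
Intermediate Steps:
U(C) = -5 + 6*sqrt(C)
g(w, q) = (-5 + q + 12*I)**2 (g(w, q) = ((-5 + 6*sqrt(-4)) + q)**2 = ((-5 + 6*(2*I)) + q)**2 = ((-5 + 12*I) + q)**2 = (-5 + q + 12*I)**2)
g(-1, -2) - 1*36 = (-5 - 2 + 12*I)**2 - 1*36 = (-7 + 12*I)**2 - 36 = -36 + (-7 + 12*I)**2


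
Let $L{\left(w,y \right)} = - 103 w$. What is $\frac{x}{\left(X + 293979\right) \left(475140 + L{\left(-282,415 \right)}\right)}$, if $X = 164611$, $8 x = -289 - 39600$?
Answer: $- \frac{39889}{1849717261920} \approx -2.1565 \cdot 10^{-8}$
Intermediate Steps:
$x = - \frac{39889}{8}$ ($x = \frac{-289 - 39600}{8} = \frac{1}{8} \left(-39889\right) = - \frac{39889}{8} \approx -4986.1$)
$\frac{x}{\left(X + 293979\right) \left(475140 + L{\left(-282,415 \right)}\right)} = - \frac{39889}{8 \left(164611 + 293979\right) \left(475140 - -29046\right)} = - \frac{39889}{8 \cdot 458590 \left(475140 + 29046\right)} = - \frac{39889}{8 \cdot 458590 \cdot 504186} = - \frac{39889}{8 \cdot 231214657740} = \left(- \frac{39889}{8}\right) \frac{1}{231214657740} = - \frac{39889}{1849717261920}$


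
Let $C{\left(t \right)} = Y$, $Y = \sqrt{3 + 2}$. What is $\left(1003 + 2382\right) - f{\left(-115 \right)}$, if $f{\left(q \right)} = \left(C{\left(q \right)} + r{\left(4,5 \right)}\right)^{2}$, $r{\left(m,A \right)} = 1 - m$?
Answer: $3371 + 6 \sqrt{5} \approx 3384.4$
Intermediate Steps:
$Y = \sqrt{5} \approx 2.2361$
$C{\left(t \right)} = \sqrt{5}$
$f{\left(q \right)} = \left(-3 + \sqrt{5}\right)^{2}$ ($f{\left(q \right)} = \left(\sqrt{5} + \left(1 - 4\right)\right)^{2} = \left(\sqrt{5} - 3\right)^{2} = \left(-3 + \sqrt{5}\right)^{2}$)
$\left(1003 + 2382\right) - f{\left(-115 \right)} = \left(1003 + 2382\right) - \left(3 - \sqrt{5}\right)^{2} = 3385 - \left(3 - \sqrt{5}\right)^{2}$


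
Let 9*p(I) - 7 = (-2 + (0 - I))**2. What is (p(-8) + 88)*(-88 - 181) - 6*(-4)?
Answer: -224399/9 ≈ -24933.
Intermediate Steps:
p(I) = 7/9 + (-2 - I)**2/9 (p(I) = 7/9 + (-2 + (0 - I))**2/9 = 7/9 + (-2 - I)**2/9)
(p(-8) + 88)*(-88 - 181) - 6*(-4) = ((7/9 + (2 - 8)**2/9) + 88)*(-88 - 181) - 6*(-4) = ((7/9 + (1/9)*(-6)**2) + 88)*(-269) + 24 = ((7/9 + (1/9)*36) + 88)*(-269) + 24 = ((7/9 + 4) + 88)*(-269) + 24 = (43/9 + 88)*(-269) + 24 = (835/9)*(-269) + 24 = -224615/9 + 24 = -224399/9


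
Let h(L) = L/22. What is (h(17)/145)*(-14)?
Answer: -119/1595 ≈ -0.074608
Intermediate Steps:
h(L) = L/22 (h(L) = L*(1/22) = L/22)
(h(17)/145)*(-14) = (((1/22)*17)/145)*(-14) = ((17/22)*(1/145))*(-14) = (17/3190)*(-14) = -119/1595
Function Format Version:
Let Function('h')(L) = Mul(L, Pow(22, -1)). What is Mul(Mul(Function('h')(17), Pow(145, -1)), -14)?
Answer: Rational(-119, 1595) ≈ -0.074608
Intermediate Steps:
Function('h')(L) = Mul(Rational(1, 22), L) (Function('h')(L) = Mul(L, Rational(1, 22)) = Mul(Rational(1, 22), L))
Mul(Mul(Function('h')(17), Pow(145, -1)), -14) = Mul(Mul(Mul(Rational(1, 22), 17), Pow(145, -1)), -14) = Mul(Mul(Rational(17, 22), Rational(1, 145)), -14) = Mul(Rational(17, 3190), -14) = Rational(-119, 1595)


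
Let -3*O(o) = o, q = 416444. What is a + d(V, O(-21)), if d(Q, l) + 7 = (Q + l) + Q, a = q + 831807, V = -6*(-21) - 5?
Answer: 1248493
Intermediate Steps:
V = 121 (V = 126 - 5 = 121)
O(o) = -o/3
a = 1248251 (a = 416444 + 831807 = 1248251)
d(Q, l) = -7 + l + 2*Q (d(Q, l) = -7 + ((Q + l) + Q) = -7 + (l + 2*Q) = -7 + l + 2*Q)
a + d(V, O(-21)) = 1248251 + (-7 - 1/3*(-21) + 2*121) = 1248251 + (-7 + 7 + 242) = 1248251 + 242 = 1248493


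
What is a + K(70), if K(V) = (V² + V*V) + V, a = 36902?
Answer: 46772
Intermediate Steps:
K(V) = V + 2*V² (K(V) = (V² + V²) + V = 2*V² + V = V + 2*V²)
a + K(70) = 36902 + 70*(1 + 2*70) = 36902 + 70*(1 + 140) = 36902 + 70*141 = 36902 + 9870 = 46772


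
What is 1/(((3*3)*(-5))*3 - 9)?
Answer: -1/144 ≈ -0.0069444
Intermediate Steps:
1/(((3*3)*(-5))*3 - 9) = 1/((9*(-5))*3 - 9) = 1/(-45*3 - 9) = 1/(-135 - 9) = 1/(-144) = -1/144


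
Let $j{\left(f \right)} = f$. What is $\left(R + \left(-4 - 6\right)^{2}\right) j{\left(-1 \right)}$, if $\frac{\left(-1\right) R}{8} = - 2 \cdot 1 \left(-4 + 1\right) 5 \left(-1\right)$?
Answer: $-340$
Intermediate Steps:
$R = 240$ ($R = - 8 - 2 \cdot 1 \left(-4 + 1\right) 5 \left(-1\right) = - 8 - 2 \cdot 1 \left(-3\right) 5 \left(-1\right) = - 8 \left(-2\right) \left(-3\right) 5 \left(-1\right) = - 8 \cdot 6 \cdot 5 \left(-1\right) = - 8 \cdot 30 \left(-1\right) = \left(-8\right) \left(-30\right) = 240$)
$\left(R + \left(-4 - 6\right)^{2}\right) j{\left(-1 \right)} = \left(240 + \left(-4 - 6\right)^{2}\right) \left(-1\right) = \left(240 + \left(-10\right)^{2}\right) \left(-1\right) = \left(240 + 100\right) \left(-1\right) = 340 \left(-1\right) = -340$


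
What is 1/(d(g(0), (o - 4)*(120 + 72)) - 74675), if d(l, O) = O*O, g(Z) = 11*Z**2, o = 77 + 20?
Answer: 1/318762061 ≈ 3.1371e-9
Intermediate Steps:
o = 97
d(l, O) = O**2
1/(d(g(0), (o - 4)*(120 + 72)) - 74675) = 1/(((97 - 4)*(120 + 72))**2 - 74675) = 1/((93*192)**2 - 74675) = 1/(17856**2 - 74675) = 1/(318836736 - 74675) = 1/318762061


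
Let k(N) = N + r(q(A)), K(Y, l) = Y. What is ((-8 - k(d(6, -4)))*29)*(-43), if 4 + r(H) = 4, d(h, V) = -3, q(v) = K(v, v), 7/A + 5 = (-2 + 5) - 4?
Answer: 6235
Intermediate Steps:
A = -7/6 (A = 7/(-5 + ((-2 + 5) - 4)) = 7/(-5 + (3 - 4)) = 7/(-5 - 1) = 7/(-6) = 7*(-⅙) = -7/6 ≈ -1.1667)
q(v) = v
r(H) = 0 (r(H) = -4 + 4 = 0)
k(N) = N (k(N) = N + 0 = N)
((-8 - k(d(6, -4)))*29)*(-43) = ((-8 - 1*(-3))*29)*(-43) = ((-8 + 3)*29)*(-43) = -5*29*(-43) = -145*(-43) = 6235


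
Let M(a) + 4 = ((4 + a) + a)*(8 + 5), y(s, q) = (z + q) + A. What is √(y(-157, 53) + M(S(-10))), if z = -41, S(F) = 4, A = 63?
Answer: √227 ≈ 15.067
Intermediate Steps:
y(s, q) = 22 + q (y(s, q) = (-41 + q) + 63 = 22 + q)
M(a) = 48 + 26*a (M(a) = -4 + ((4 + a) + a)*(8 + 5) = -4 + (4 + 2*a)*13 = -4 + (52 + 26*a) = 48 + 26*a)
√(y(-157, 53) + M(S(-10))) = √((22 + 53) + (48 + 26*4)) = √(75 + (48 + 104)) = √(75 + 152) = √227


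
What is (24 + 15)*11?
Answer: 429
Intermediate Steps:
(24 + 15)*11 = 39*11 = 429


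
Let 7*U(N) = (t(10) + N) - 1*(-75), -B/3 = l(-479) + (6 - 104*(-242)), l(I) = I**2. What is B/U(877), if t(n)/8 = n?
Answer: -1782305/344 ≈ -5181.1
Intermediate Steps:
t(n) = 8*n
B = -763845 (B = -3*((-479)**2 + (6 - 104*(-242))) = -3*(229441 + (6 + 25168)) = -3*(229441 + 25174) = -3*254615 = -763845)
U(N) = 155/7 + N/7 (U(N) = ((8*10 + N) - 1*(-75))/7 = ((80 + N) + 75)/7 = (155 + N)/7 = 155/7 + N/7)
B/U(877) = -763845/(155/7 + (1/7)*877) = -763845/(155/7 + 877/7) = -763845/1032/7 = -763845*7/1032 = -1782305/344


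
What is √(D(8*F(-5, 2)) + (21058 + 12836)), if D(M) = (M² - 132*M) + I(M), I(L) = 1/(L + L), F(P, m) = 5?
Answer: 63*√3045/20 ≈ 173.82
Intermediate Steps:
I(L) = 1/(2*L)
D(M) = M² + 1/(2*M) - 132*M (D(M) = (M² - 132*M) + 1/(2*M) = M² + 1/(2*M) - 132*M)
√(D(8*F(-5, 2)) + (21058 + 12836)) = √(((8*5)² + 1/(2*((8*5))) - 1056*5) + (21058 + 12836)) = √((40² + (½)/40 - 132*40) + 33894) = √((1600 + (½)*(1/40) - 5280) + 33894) = √((1600 + 1/80 - 5280) + 33894) = √(-294399/80 + 33894) = √(2417121/80) = 63*√3045/20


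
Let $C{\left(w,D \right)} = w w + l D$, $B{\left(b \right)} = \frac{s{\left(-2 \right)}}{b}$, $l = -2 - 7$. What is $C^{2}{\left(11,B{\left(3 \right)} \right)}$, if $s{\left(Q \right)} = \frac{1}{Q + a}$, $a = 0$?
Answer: $\frac{60025}{4} \approx 15006.0$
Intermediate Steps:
$s{\left(Q \right)} = \frac{1}{Q}$ ($s{\left(Q \right)} = \frac{1}{Q + 0} = \frac{1}{Q}$)
$l = -9$ ($l = -2 - 7 = -9$)
$B{\left(b \right)} = - \frac{1}{2 b}$ ($B{\left(b \right)} = \frac{1}{\left(-2\right) b} = - \frac{1}{2 b}$)
$C{\left(w,D \right)} = w^{2} - 9 D$ ($C{\left(w,D \right)} = w w - 9 D = w^{2} - 9 D$)
$C^{2}{\left(11,B{\left(3 \right)} \right)} = \left(11^{2} - 9 \left(- \frac{1}{2 \cdot 3}\right)\right)^{2} = \left(121 - 9 \left(\left(- \frac{1}{2}\right) \frac{1}{3}\right)\right)^{2} = \left(121 - - \frac{3}{2}\right)^{2} = \left(121 + \frac{3}{2}\right)^{2} = \left(\frac{245}{2}\right)^{2} = \frac{60025}{4}$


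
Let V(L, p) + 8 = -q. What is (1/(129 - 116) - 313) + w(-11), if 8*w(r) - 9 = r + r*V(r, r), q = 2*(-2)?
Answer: -15999/52 ≈ -307.67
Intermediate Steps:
q = -4
V(L, p) = -4 (V(L, p) = -8 - 1*(-4) = -8 + 4 = -4)
w(r) = 9/8 - 3*r/8 (w(r) = 9/8 + (r + r*(-4))/8 = 9/8 + (r - 4*r)/8 = 9/8 + (-3*r)/8 = 9/8 - 3*r/8)
(1/(129 - 116) - 313) + w(-11) = (1/(129 - 116) - 313) + (9/8 - 3/8*(-11)) = (1/13 - 313) + (9/8 + 33/8) = (1/13 - 313) + 21/4 = -4068/13 + 21/4 = -15999/52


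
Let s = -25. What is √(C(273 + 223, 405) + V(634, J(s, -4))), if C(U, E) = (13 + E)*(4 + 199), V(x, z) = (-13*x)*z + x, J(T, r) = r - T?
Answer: I*√87594 ≈ 295.96*I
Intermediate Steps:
V(x, z) = x - 13*x*z (V(x, z) = -13*x*z + x = x - 13*x*z)
C(U, E) = 2639 + 203*E (C(U, E) = (13 + E)*203 = 2639 + 203*E)
√(C(273 + 223, 405) + V(634, J(s, -4))) = √((2639 + 203*405) + 634*(1 - 13*(-4 - 1*(-25)))) = √((2639 + 82215) + 634*(1 - 13*(-4 + 25))) = √(84854 + 634*(1 - 13*21)) = √(84854 + 634*(1 - 273)) = √(84854 + 634*(-272)) = √(84854 - 172448) = √(-87594) = I*√87594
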